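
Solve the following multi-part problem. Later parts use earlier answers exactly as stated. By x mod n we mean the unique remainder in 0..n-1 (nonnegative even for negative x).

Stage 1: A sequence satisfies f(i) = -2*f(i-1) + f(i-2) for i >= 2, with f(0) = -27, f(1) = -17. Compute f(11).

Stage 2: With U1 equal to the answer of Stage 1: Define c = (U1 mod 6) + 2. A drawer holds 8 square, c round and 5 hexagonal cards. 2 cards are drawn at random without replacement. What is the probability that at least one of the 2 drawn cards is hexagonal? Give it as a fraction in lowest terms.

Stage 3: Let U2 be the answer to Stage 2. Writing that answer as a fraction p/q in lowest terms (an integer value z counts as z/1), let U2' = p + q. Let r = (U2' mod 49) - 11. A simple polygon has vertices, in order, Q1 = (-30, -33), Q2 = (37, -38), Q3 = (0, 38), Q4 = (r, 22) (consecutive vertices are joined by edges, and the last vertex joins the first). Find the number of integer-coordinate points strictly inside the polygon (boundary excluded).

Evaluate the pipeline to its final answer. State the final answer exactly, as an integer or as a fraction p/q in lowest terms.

2388

Stage 1: f(2) = -2*(-17) + 1*(-27) = 7; iterating: f(2)=7, f(3)=-31, f(4)=69, f(5)=-169, f(6)=407, f(7)=-983, f(8)=2373, f(9)=-5729, f(10)=13831, f(11)=-33391; answer -33391
Stage 2: U1 = -33391; c = 7; total draws C(20,2) = 190; complement C(15,2) = 105; favorable 190 - 105 = 85; P = 17/38; answer 17/38
Stage 3: U2 = 17/38; threaded value p + q = 55; r = -5; cross terms: (-30*-38 - 37*-33)=2361, (37*38 - 0*-38)=1406, (0*22 - -5*38)=190, (-5*-33 - -30*22)=825; twice the area = |4782| = 4782; area = 2391; boundary points = 1 + 1 + 1 + 5 = 8; strictly interior points = area - boundary/2 + 1 = 2388; answer 2388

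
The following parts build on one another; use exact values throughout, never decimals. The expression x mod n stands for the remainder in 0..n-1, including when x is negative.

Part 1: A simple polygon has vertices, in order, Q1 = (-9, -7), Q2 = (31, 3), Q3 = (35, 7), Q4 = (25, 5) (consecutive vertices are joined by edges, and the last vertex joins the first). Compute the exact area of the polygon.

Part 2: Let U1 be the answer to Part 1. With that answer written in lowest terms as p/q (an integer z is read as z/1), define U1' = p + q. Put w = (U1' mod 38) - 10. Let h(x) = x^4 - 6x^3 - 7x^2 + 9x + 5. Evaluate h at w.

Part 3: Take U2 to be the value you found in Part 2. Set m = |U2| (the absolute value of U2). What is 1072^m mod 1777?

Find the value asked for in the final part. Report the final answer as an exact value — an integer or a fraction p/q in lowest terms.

Part 1: cross terms: (-9*3 - 31*-7)=190, (31*7 - 35*3)=112, (35*5 - 25*7)=0, (25*-7 - -9*5)=-130; twice the area = |172| = 172; area = 86; answer 86
Part 2: U1 = 86; threaded value p + q = 87; w = 1; 1*(1)^4 - 6*(1)^3 - 7*(1)^2 + 9*(1)^1 + 5 = (1) + (-6) + (-7) + (9) + (5) = 2; answer 2
Part 3: U2 = 2; m = 2; squarings mod 1777: 1072^1=1072, 1072^2=1242; 1072^2 = 1072^2 = 1242 (mod 1777); answer 1242

1242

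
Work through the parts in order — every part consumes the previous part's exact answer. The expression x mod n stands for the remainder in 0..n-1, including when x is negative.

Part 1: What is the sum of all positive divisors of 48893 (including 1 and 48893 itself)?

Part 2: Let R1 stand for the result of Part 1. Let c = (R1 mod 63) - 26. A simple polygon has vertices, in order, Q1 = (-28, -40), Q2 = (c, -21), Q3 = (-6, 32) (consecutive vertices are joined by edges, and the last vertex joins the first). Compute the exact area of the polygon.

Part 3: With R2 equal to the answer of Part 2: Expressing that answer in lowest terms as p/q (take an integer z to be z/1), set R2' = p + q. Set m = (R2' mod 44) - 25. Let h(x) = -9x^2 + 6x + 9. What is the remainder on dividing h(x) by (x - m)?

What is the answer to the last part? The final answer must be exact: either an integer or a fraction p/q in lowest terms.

Part 1: 48893 = 13 * 3761; sigma = (1 + 13) * (1 + 3761) = 14 * 3762 = 52668; answer 52668
Part 2: R1 = 52668; c = -26; cross terms: (-28*-21 - -26*-40)=-452, (-26*32 - -6*-21)=-958, (-6*-40 - -28*32)=1136; twice the area = |-274| = 274; area = 137; answer 137
Part 3: R2 = 137; threaded value p + q = 138; m = -19; remainder = value at the root: -9*(-19)^2 + 6*(-19)^1 + 9 = (-3249) + (-114) + (9) = -3354; answer -3354

-3354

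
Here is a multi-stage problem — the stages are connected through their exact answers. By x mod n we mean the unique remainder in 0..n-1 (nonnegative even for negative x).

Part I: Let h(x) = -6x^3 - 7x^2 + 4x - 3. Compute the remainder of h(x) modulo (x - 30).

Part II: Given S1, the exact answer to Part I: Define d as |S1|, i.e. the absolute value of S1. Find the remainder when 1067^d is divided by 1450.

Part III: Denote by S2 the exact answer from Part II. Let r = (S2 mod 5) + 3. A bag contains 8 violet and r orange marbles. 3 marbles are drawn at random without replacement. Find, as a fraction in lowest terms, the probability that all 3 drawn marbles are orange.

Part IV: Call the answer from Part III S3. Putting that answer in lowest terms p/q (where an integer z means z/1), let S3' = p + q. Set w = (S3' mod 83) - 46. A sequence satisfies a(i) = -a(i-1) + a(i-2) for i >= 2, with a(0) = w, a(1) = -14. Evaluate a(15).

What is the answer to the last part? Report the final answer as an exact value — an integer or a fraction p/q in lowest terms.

3901

Part I: remainder = value at the root: -6*(30)^3 - 7*(30)^2 + 4*(30)^1 - 3 = (-162000) + (-6300) + (120) + (-3) = -168183; answer -168183
Part II: S1 = -168183; d = 168183; squarings mod 1450: 1067^1=1067, 1067^2=239, 1067^4=571, 1067^8=1241, 1067^16=181, 1067^32=861, 1067^64=371, 1067^128=1341, 1067^256=281, 1067^512=661, 1067^1024=471, 1067^2048=1441, 1067^4096=81, 1067^8192=761, 1067^16384=571, 1067^32768=1241, 1067^65536=181, 1067^131072=861; 1067^168183 = 1067^1 * 1067^2 * 1067^4 * 1067^16 * 1067^32 * 1067^64 * 1067^128 * 1067^4096 * 1067^32768 * 1067^131072 = 313 (mod 1450); answer 313
Part III: S2 = 313; r = 6; total draws C(14,3) = 364; favorable C(6,3) = 20; P = 5/91; answer 5/91
Part IV: S3 = 5/91; threaded value p + q = 96; w = -33; a(2) = -1*(-14) + 1*(-33) = -19; iterating: a(2)=-19, a(3)=5, a(4)=-24, a(5)=29, a(6)=-53, a(7)=82, a(8)=-135, a(9)=217, a(10)=-352, a(11)=569, a(12)=-921, a(13)=1490, a(14)=-2411, a(15)=3901; answer 3901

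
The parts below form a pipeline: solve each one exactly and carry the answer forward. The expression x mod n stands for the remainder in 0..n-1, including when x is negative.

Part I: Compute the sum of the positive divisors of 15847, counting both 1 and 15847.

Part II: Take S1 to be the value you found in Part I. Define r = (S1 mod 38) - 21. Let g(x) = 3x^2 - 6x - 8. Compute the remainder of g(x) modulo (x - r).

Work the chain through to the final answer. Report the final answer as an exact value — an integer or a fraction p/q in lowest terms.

37

Part I: 15847 = 13 * 23 * 53; sigma = (1 + 13) * (1 + 23) * (1 + 53) = 14 * 24 * 54 = 18144; answer 18144
Part II: S1 = 18144; r = -3; remainder = value at the root: 3*(-3)^2 - 6*(-3)^1 - 8 = (27) + (18) + (-8) = 37; answer 37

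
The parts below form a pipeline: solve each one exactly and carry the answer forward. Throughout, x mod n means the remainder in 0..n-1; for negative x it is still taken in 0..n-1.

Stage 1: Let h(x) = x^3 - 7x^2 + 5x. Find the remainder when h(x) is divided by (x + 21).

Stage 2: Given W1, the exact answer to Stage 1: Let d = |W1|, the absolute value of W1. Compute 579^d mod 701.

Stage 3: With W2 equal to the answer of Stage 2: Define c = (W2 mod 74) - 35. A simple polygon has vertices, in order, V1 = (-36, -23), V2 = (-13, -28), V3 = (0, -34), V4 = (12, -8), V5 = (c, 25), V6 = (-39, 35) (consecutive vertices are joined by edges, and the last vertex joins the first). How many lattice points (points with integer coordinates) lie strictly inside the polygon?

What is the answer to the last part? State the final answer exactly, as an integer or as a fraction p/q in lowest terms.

2923

Stage 1: remainder = value at the root: 1*(-21)^3 - 7*(-21)^2 + 5*(-21)^1 = (-9261) + (-3087) + (-105) = -12453; answer -12453
Stage 2: W1 = -12453; d = 12453; squarings mod 701: 579^1=579, 579^2=163, 579^4=632, 579^8=555, 579^16=286, 579^32=480, 579^64=472, 579^128=567, 579^256=431, 579^512=697, 579^1024=16, 579^2048=256, 579^4096=343, 579^8192=582; 579^12453 = 579^1 * 579^4 * 579^32 * 579^128 * 579^4096 * 579^8192 = 647 (mod 701); answer 647
Stage 3: W2 = 647; c = 20; cross terms: (-36*-28 - -13*-23)=709, (-13*-34 - 0*-28)=442, (0*-8 - 12*-34)=408, (12*25 - 20*-8)=460, (20*35 - -39*25)=1675, (-39*-23 - -36*35)=2157; twice the area = |5851| = 5851; area = 5851/2; boundary points = 1 + 1 + 2 + 1 + 1 + 1 = 7; strictly interior points = area - boundary/2 + 1 = 2923; answer 2923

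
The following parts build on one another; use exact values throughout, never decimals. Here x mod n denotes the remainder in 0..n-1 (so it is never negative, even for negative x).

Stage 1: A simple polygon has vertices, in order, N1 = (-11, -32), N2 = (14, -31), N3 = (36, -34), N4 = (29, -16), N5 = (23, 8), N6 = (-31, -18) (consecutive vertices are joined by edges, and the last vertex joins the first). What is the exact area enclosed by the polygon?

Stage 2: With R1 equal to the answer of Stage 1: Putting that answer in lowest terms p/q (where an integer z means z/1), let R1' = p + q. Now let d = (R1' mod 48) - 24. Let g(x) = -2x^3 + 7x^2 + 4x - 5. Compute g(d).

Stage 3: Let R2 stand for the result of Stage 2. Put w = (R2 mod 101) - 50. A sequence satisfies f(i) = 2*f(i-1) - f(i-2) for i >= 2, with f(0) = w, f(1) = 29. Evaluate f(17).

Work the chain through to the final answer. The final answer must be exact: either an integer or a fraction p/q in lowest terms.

Stage 1: cross terms: (-11*-31 - 14*-32)=789, (14*-34 - 36*-31)=640, (36*-16 - 29*-34)=410, (29*8 - 23*-16)=600, (23*-18 - -31*8)=-166, (-31*-32 - -11*-18)=794; twice the area = |3067| = 3067; area = 3067/2; answer 3067/2
Stage 2: R1 = 3067/2; threaded value p + q = 3069; d = 21; -2*(21)^3 + 7*(21)^2 + 4*(21)^1 - 5 = (-18522) + (3087) + (84) + (-5) = -15356; answer -15356
Stage 3: R2 = -15356; w = 47; f(2) = 2*(29) - 1*(47) = 11; iterating: f(2)=11, f(3)=-7, f(4)=-25, f(5)=-43, f(6)=-61, f(7)=-79, f(8)=-97, f(9)=-115, f(10)=-133, f(11)=-151, f(12)=-169, f(13)=-187, f(14)=-205, f(15)=-223, f(16)=-241, f(17)=-259; answer -259

-259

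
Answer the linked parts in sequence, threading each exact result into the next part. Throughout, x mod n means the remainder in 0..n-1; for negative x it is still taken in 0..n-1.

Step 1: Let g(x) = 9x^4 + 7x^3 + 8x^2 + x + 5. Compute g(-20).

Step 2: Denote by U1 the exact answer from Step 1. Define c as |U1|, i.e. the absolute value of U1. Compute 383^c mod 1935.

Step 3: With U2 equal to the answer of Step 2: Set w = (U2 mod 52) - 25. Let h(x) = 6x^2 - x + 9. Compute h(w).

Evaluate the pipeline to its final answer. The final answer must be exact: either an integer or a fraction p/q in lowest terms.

4039

Step 1: 9*(-20)^4 + 7*(-20)^3 + 8*(-20)^2 + 1*(-20)^1 + 5 = (1440000) + (-56000) + (3200) + (-20) + (5) = 1387185; answer 1387185
Step 2: U1 = 1387185; c = 1387185; squarings mod 1935: 383^1=383, 383^2=1564, 383^4=256, 383^8=1681, 383^16=661, 383^32=1546, 383^64=391, 383^128=16, 383^256=256, 383^512=1681, 383^1024=661, 383^2048=1546, 383^4096=391, 383^8192=16, 383^16384=256, 383^32768=1681, 383^65536=661, 383^131072=1546, 383^262144=391, 383^524288=16, 383^1048576=256; 383^1387185 = 383^1 * 383^16 * 383^32 * 383^128 * 383^512 * 383^2048 * 383^8192 * 383^65536 * 383^262144 * 383^1048576 = 1403 (mod 1935); answer 1403
Step 3: U2 = 1403; w = 26; 6*(26)^2 - 1*(26)^1 + 9 = (4056) + (-26) + (9) = 4039; answer 4039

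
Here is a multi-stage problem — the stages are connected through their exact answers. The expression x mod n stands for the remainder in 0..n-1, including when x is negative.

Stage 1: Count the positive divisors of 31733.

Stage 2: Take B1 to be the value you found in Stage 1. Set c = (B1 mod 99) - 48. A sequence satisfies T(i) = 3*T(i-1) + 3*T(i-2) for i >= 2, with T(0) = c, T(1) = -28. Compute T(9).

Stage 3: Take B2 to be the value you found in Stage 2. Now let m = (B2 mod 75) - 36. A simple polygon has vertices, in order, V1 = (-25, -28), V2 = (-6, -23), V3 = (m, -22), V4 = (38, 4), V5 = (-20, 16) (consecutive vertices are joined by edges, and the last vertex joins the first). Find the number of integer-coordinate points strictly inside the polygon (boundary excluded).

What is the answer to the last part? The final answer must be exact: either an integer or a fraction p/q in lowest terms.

1995

Stage 1: 31733 = 13 * 2441; number of divisors = (1+1) * (1+1) = 4; answer 4
Stage 2: B1 = 4; c = -44; T(2) = 3*(-28) + 3*(-44) = -216; iterating: T(2)=-216, T(3)=-732, T(4)=-2844, T(5)=-10728, T(6)=-40716, T(7)=-154332, T(8)=-585144, T(9)=-2218428; answer -2218428
Stage 3: B2 = -2218428; m = 36; cross terms: (-25*-23 - -6*-28)=407, (-6*-22 - 36*-23)=960, (36*4 - 38*-22)=980, (38*16 - -20*4)=688, (-20*-28 - -25*16)=960; twice the area = |3995| = 3995; area = 3995/2; boundary points = 1 + 1 + 2 + 2 + 1 = 7; strictly interior points = area - boundary/2 + 1 = 1995; answer 1995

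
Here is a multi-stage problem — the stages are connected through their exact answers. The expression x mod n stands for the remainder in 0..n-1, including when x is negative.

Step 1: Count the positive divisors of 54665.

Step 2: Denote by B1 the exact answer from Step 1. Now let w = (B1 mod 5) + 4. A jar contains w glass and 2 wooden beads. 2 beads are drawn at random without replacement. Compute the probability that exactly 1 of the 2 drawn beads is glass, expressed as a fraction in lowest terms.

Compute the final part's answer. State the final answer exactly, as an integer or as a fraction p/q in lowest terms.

Step 1: 54665 = 5 * 13 * 29^2; number of divisors = (1+1) * (1+1) * (2+1) = 12; answer 12
Step 2: B1 = 12; w = 6; total draws C(8,2) = 28; favorable C(6,1)*C(2,1) = 12; P = 3/7; answer 3/7

3/7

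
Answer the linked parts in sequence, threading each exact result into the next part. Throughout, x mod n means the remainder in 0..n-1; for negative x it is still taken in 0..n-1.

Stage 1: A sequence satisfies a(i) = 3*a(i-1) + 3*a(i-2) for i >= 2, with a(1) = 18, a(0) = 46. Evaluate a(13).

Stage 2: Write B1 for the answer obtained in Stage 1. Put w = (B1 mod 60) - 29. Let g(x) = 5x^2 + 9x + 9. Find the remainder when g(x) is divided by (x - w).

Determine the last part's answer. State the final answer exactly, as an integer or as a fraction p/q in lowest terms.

515

Stage 1: a(2) = 3*(18) + 3*(46) = 192; iterating: a(2)=192, a(3)=630, a(4)=2466, a(5)=9288, a(6)=35262, a(7)=133650, a(8)=506736, a(9)=1921158, a(10)=7283682, a(11)=27614520, a(12)=104694606, a(13)=396927378; answer 396927378
Stage 2: B1 = 396927378; w = -11; remainder = value at the root: 5*(-11)^2 + 9*(-11)^1 + 9 = (605) + (-99) + (9) = 515; answer 515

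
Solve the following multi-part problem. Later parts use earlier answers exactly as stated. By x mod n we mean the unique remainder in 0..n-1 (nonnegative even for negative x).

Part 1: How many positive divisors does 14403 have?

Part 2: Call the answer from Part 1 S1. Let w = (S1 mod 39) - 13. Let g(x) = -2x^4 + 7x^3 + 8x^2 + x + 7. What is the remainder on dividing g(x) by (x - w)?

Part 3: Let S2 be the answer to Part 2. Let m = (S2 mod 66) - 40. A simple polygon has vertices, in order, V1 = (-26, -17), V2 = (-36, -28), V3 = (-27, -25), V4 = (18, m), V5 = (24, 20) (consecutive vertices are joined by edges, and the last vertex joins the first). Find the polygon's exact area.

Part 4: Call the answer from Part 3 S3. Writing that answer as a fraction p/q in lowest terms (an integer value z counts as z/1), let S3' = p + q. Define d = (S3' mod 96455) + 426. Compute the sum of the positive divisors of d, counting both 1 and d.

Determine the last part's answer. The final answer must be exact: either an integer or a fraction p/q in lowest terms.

1536

Part 1: 14403 = 3 * 4801; number of divisors = (1+1) * (1+1) = 4; answer 4
Part 2: S1 = 4; w = -9; remainder = value at the root: -2*(-9)^4 + 7*(-9)^3 + 8*(-9)^2 + 1*(-9)^1 + 7 = (-13122) + (-5103) + (648) + (-9) + (7) = -17579; answer -17579
Part 3: S2 = -17579; m = 3; cross terms: (-26*-28 - -36*-17)=116, (-36*-25 - -27*-28)=144, (-27*3 - 18*-25)=369, (18*20 - 24*3)=288, (24*-17 - -26*20)=112; twice the area = |1029| = 1029; area = 1029/2; answer 1029/2
Part 4: S3 = 1029/2; threaded value p + q = 1031; d = 1457; 1457 = 31 * 47; sigma = (1 + 31) * (1 + 47) = 32 * 48 = 1536; answer 1536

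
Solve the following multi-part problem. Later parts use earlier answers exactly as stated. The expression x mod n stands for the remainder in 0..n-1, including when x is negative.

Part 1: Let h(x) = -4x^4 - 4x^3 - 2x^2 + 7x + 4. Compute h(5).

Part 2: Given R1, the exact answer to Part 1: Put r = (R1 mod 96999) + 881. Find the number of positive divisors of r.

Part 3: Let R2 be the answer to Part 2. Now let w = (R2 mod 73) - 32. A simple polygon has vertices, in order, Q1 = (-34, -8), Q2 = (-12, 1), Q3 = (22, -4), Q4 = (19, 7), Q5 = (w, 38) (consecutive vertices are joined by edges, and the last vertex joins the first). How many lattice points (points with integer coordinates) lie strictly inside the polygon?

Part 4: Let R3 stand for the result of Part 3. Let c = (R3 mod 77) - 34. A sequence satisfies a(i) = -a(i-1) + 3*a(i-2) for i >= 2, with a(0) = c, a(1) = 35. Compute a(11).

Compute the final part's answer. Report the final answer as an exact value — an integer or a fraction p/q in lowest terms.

Part 1: -4*(5)^4 - 4*(5)^3 - 2*(5)^2 + 7*(5)^1 + 4 = (-2500) + (-500) + (-50) + (35) + (4) = -3011; answer -3011
Part 2: R1 = -3011; r = 94869; 94869 = 3^2 * 83 * 127; number of divisors = (2+1) * (1+1) * (1+1) = 12; answer 12
Part 3: R2 = 12; w = -20; cross terms: (-34*1 - -12*-8)=-130, (-12*-4 - 22*1)=26, (22*7 - 19*-4)=230, (19*38 - -20*7)=862, (-20*-8 - -34*38)=1452; twice the area = |2440| = 2440; area = 1220; boundary points = 1 + 1 + 1 + 1 + 2 = 6; strictly interior points = area - boundary/2 + 1 = 1218; answer 1218
Part 4: R3 = 1218; c = 29; a(2) = -1*(35) + 3*(29) = 52; iterating: a(2)=52, a(3)=53, a(4)=103, a(5)=56, a(6)=253, a(7)=-85, a(8)=844, a(9)=-1099, a(10)=3631, a(11)=-6928; answer -6928

-6928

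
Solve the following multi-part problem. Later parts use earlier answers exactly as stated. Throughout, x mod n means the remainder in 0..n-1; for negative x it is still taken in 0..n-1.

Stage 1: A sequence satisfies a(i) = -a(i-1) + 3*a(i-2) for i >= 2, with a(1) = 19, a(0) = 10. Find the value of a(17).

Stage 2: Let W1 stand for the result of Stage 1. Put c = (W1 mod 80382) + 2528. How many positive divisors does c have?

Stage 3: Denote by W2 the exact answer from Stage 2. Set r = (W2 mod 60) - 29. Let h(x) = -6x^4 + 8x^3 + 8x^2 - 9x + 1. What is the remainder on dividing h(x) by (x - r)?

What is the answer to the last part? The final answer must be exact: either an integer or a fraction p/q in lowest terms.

Stage 1: a(2) = -1*(19) + 3*(10) = 11; iterating: a(2)=11, a(3)=46, a(4)=-13, a(5)=151, a(6)=-190, a(7)=643, a(8)=-1213, a(9)=3142, a(10)=-6781, a(11)=16207, a(12)=-36550, a(13)=85171, a(14)=-194821, a(15)=450334, a(16)=-1034797, a(17)=2385799; answer 2385799
Stage 2: W1 = 2385799; c = 57249; 57249 = 3^2 * 6361; number of divisors = (2+1) * (1+1) = 6; answer 6
Stage 3: W2 = 6; r = -23; remainder = value at the root: -6*(-23)^4 + 8*(-23)^3 + 8*(-23)^2 - 9*(-23)^1 + 1 = (-1679046) + (-97336) + (4232) + (207) + (1) = -1771942; answer -1771942

-1771942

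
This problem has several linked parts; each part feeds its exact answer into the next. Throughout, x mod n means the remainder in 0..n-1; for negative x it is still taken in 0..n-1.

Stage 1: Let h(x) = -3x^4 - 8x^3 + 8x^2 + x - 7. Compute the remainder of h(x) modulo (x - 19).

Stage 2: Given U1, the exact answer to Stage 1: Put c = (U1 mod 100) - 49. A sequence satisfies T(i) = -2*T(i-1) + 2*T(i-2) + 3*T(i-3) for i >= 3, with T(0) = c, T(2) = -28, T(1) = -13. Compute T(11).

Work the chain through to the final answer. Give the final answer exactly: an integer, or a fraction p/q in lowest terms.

Stage 1: remainder = value at the root: -3*(19)^4 - 8*(19)^3 + 8*(19)^2 + 1*(19)^1 - 7 = (-390963) + (-54872) + (2888) + (19) + (-7) = -442935; answer -442935
Stage 2: U1 = -442935; c = 16; T(3) = -2*(-28) + 2*(-13) + 3*(16) = 78; iterating: T(3)=78, T(4)=-251, T(5)=574, T(6)=-1416, T(7)=3227, T(8)=-7564, T(9)=17334, T(10)=-40115, T(11)=92206; answer 92206

92206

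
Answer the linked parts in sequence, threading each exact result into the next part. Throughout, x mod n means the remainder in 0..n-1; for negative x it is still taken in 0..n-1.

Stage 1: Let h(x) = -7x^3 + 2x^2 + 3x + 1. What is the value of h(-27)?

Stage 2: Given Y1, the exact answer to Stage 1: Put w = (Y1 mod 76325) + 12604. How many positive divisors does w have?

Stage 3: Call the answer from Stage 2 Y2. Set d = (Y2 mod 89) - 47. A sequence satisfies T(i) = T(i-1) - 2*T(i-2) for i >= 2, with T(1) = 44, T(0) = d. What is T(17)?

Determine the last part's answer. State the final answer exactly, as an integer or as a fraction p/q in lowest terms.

Stage 1: -7*(-27)^3 + 2*(-27)^2 + 3*(-27)^1 + 1 = (137781) + (1458) + (-81) + (1) = 139159; answer 139159
Stage 2: Y1 = 139159; w = 75438; 75438 = 2 * 3^3 * 11 * 127; number of divisors = (1+1) * (3+1) * (1+1) * (1+1) = 32; answer 32
Stage 3: Y2 = 32; d = -15; T(2) = 1*(44) - 2*(-15) = 74; iterating: T(2)=74, T(3)=-14, T(4)=-162, T(5)=-134, T(6)=190, T(7)=458, T(8)=78, T(9)=-838, T(10)=-994, T(11)=682, T(12)=2670, T(13)=1306, T(14)=-4034, T(15)=-6646, T(16)=1422, T(17)=14714; answer 14714

14714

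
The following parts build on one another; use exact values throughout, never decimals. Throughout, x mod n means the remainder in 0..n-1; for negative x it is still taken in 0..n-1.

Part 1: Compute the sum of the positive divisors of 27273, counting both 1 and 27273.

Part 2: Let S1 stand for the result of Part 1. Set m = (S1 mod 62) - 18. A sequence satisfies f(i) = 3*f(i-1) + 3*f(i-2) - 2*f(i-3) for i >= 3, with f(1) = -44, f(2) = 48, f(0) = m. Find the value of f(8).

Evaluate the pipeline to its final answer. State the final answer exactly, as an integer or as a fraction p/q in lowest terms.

18792

Part 1: 27273 = 3 * 9091; sigma = (1 + 3) * (1 + 9091) = 4 * 9092 = 36368; answer 36368
Part 2: S1 = 36368; m = 18; f(3) = 3*(48) + 3*(-44) - 2*(18) = -24; iterating: f(3)=-24, f(4)=160, f(5)=312, f(6)=1464, f(7)=5008, f(8)=18792; answer 18792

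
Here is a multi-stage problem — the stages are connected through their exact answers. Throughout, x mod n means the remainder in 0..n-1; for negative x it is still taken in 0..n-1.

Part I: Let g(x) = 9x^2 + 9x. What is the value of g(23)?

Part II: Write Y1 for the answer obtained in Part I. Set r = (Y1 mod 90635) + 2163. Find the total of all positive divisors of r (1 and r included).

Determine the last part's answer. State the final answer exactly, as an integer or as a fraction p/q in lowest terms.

Part I: 9*(23)^2 + 9*(23)^1 = (4761) + (207) = 4968; answer 4968
Part II: Y1 = 4968; r = 7131; 7131 = 3 * 2377; sigma = (1 + 3) * (1 + 2377) = 4 * 2378 = 9512; answer 9512

9512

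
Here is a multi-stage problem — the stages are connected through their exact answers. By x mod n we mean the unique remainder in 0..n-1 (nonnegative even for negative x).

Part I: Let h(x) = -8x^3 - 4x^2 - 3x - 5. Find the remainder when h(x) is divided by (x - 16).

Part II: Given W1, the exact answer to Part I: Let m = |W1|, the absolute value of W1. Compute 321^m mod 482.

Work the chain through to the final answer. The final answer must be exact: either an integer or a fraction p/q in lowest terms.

Part I: remainder = value at the root: -8*(16)^3 - 4*(16)^2 - 3*(16)^1 - 5 = (-32768) + (-1024) + (-48) + (-5) = -33845; answer -33845
Part II: W1 = -33845; m = 33845; squarings mod 482: 321^1=321, 321^2=375, 321^4=363, 321^8=183, 321^16=231, 321^32=341, 321^64=119, 321^128=183, 321^256=231, 321^512=341, 321^1024=119, 321^2048=183, 321^4096=231, 321^8192=341, 321^16384=119, 321^32768=183; 321^33845 = 321^1 * 321^4 * 321^16 * 321^32 * 321^1024 * 321^32768 = 361 (mod 482); answer 361

361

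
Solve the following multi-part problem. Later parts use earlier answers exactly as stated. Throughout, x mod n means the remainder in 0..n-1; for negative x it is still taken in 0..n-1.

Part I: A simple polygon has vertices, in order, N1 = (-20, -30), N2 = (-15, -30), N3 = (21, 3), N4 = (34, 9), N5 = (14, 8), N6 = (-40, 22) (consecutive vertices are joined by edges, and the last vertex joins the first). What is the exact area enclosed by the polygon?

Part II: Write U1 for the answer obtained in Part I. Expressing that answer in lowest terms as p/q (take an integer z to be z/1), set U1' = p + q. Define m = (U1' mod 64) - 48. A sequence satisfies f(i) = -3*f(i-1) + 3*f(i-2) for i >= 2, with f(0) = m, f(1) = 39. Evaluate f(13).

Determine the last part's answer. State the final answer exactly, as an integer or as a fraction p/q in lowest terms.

Part I: cross terms: (-20*-30 - -15*-30)=150, (-15*3 - 21*-30)=585, (21*9 - 34*3)=87, (34*8 - 14*9)=146, (14*22 - -40*8)=628, (-40*-30 - -20*22)=1640; twice the area = |3236| = 3236; area = 1618; answer 1618
Part II: U1 = 1618; threaded value p + q = 1619; m = -29; f(2) = -3*(39) + 3*(-29) = -204; iterating: f(2)=-204, f(3)=729, f(4)=-2799, f(5)=10584, f(6)=-40149, f(7)=152199, f(8)=-577044, f(9)=2187729, f(10)=-8294319, f(11)=31446144, f(12)=-119221389, f(13)=452002599; answer 452002599

452002599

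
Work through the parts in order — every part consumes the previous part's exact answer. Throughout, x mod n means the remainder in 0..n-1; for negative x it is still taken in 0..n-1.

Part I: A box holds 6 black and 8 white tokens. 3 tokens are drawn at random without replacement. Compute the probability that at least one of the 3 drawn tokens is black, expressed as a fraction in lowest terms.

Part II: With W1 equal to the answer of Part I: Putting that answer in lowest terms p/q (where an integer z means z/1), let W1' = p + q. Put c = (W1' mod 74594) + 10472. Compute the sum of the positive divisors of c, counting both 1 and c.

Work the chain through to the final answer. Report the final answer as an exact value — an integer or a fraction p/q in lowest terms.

Part I: total draws C(14,3) = 364; complement C(8,3) = 56; favorable 364 - 56 = 308; P = 11/13; answer 11/13
Part II: W1 = 11/13; threaded value p + q = 24; c = 10496; 10496 = 2^8 * 41; sigma = (1 + 2 + 4 + 8 + 16 + 32 + 64 + 128 + 256) * (1 + 41) = 511 * 42 = 21462; answer 21462

21462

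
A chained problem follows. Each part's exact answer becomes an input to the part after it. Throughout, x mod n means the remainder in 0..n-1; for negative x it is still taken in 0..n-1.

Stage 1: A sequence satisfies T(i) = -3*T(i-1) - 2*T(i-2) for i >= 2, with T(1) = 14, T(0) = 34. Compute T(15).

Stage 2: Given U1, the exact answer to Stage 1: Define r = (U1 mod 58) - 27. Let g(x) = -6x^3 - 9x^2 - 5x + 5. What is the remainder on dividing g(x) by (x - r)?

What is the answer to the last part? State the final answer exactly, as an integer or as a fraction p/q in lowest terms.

Stage 1: T(2) = -3*(14) - 2*(34) = -110; iterating: T(2)=-110, T(3)=302, T(4)=-686, T(5)=1454, T(6)=-2990, T(7)=6062, T(8)=-12206, T(9)=24494, T(10)=-49070, T(11)=98222, T(12)=-196526, T(13)=393134, T(14)=-786350, T(15)=1572782; answer 1572782
Stage 2: U1 = 1572782; r = 27; remainder = value at the root: -6*(27)^3 - 9*(27)^2 - 5*(27)^1 + 5 = (-118098) + (-6561) + (-135) + (5) = -124789; answer -124789

-124789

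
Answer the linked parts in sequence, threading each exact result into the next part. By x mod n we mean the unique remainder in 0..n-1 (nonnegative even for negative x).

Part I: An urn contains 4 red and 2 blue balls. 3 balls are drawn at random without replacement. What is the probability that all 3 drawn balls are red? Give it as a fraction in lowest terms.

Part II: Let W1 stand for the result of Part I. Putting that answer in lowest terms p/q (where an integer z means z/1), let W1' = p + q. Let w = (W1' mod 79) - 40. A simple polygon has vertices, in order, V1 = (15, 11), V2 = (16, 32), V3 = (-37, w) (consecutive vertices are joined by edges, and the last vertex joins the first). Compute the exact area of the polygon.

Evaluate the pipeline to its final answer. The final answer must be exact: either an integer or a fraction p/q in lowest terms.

Part I: total draws C(6,3) = 20; favorable C(4,3) = 4; P = 1/5; answer 1/5
Part II: W1 = 1/5; threaded value p + q = 6; w = -34; cross terms: (15*32 - 16*11)=304, (16*-34 - -37*32)=640, (-37*11 - 15*-34)=103; twice the area = |1047| = 1047; area = 1047/2; answer 1047/2

1047/2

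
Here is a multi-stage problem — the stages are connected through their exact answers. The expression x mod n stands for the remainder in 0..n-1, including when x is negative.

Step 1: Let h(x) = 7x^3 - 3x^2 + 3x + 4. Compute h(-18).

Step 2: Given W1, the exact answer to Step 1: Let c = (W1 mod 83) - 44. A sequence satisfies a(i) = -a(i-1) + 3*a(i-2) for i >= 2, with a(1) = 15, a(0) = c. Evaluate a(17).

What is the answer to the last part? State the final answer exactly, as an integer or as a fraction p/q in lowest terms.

-7013760

Step 1: 7*(-18)^3 - 3*(-18)^2 + 3*(-18)^1 + 4 = (-40824) + (-972) + (-54) + (4) = -41846; answer -41846
Step 2: W1 = -41846; c = 25; a(2) = -1*(15) + 3*(25) = 60; iterating: a(2)=60, a(3)=-15, a(4)=195, a(5)=-240, a(6)=825, a(7)=-1545, a(8)=4020, a(9)=-8655, a(10)=20715, a(11)=-46680, a(12)=108825, a(13)=-248865, a(14)=575340, a(15)=-1321935, a(16)=3047955, a(17)=-7013760; answer -7013760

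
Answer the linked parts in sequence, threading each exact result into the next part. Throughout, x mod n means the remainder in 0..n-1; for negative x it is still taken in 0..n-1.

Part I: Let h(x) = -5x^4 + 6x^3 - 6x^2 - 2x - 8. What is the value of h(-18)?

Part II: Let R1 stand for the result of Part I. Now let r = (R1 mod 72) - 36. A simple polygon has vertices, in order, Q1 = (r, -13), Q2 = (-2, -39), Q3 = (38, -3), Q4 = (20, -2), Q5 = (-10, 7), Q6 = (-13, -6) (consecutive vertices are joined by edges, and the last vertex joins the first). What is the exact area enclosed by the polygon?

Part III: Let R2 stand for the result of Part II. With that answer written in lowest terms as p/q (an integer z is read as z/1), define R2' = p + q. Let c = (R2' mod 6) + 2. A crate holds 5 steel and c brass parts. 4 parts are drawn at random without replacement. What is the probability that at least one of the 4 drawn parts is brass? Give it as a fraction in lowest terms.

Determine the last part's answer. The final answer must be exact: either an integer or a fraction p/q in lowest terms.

Part I: -5*(-18)^4 + 6*(-18)^3 - 6*(-18)^2 - 2*(-18)^1 - 8 = (-524880) + (-34992) + (-1944) + (36) + (-8) = -561788; answer -561788
Part II: R1 = -561788; r = -8; cross terms: (-8*-39 - -2*-13)=286, (-2*-3 - 38*-39)=1488, (38*-2 - 20*-3)=-16, (20*7 - -10*-2)=120, (-10*-6 - -13*7)=151, (-13*-13 - -8*-6)=121; twice the area = |2150| = 2150; area = 1075; answer 1075
Part III: R2 = 1075; threaded value p + q = 1076; c = 4; total draws C(9,4) = 126; complement C(5,4) = 5; favorable 126 - 5 = 121; P = 121/126; answer 121/126

121/126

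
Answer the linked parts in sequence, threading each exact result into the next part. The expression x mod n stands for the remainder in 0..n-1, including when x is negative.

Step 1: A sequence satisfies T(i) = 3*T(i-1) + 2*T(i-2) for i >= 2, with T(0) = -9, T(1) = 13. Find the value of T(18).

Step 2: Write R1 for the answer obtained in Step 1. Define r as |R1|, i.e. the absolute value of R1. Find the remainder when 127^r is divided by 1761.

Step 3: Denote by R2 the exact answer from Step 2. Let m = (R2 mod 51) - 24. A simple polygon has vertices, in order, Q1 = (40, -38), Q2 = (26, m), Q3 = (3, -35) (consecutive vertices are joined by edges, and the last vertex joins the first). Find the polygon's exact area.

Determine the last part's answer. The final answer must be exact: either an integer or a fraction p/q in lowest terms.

Step 1: T(2) = 3*(13) + 2*(-9) = 21; iterating: T(2)=21, T(3)=89, T(4)=309, T(5)=1105, T(6)=3933, T(7)=14009, T(8)=49893, T(9)=177697, T(10)=632877, T(11)=2254025, T(12)=8027829, T(13)=28591537, T(14)=101830269, T(15)=362673881, T(16)=1291682181, T(17)=4600394305, T(18)=16384547277; answer 16384547277
Step 2: R1 = 16384547277; r = 16384547277; squarings mod 1761: 127^1=127, 127^2=280, 127^4=916, 127^8=820, 127^16=1459, 127^32=1393, 127^64=1588, 127^128=1753, 127^256=64, 127^512=574, 127^1024=169, 127^2048=385, 127^4096=301, 127^8192=790, 127^16384=706, 127^32768=73, 127^65536=46, 127^131072=355, 127^262144=994, 127^524288=115, 127^1048576=898, 127^2097152=1627, 127^4194304=346, 127^8388608=1729, 127^16777216=1024, 127^33554432=781, 127^67108864=655, 127^134217728=1102, 127^268435456=1075, 127^536870912=409, 127^1073741824=1747, 127^2147483648=196, 127^4294967296=1435, 127^8589934592=616; 127^16384547277 = 127^1 * 127^4 * 127^8 * 127^64 * 127^128 * 127^256 * 127^2048 * 127^4096 * 127^16384 * 127^524288 * 127^1048576 * 127^8388608 * 127^268435456 * 127^1073741824 * 127^2147483648 * 127^4294967296 * 127^8589934592 = 1582 (mod 1761); answer 1582
Step 3: R2 = 1582; m = -23; cross terms: (40*-23 - 26*-38)=68, (26*-35 - 3*-23)=-841, (3*-38 - 40*-35)=1286; twice the area = |513| = 513; area = 513/2; answer 513/2

513/2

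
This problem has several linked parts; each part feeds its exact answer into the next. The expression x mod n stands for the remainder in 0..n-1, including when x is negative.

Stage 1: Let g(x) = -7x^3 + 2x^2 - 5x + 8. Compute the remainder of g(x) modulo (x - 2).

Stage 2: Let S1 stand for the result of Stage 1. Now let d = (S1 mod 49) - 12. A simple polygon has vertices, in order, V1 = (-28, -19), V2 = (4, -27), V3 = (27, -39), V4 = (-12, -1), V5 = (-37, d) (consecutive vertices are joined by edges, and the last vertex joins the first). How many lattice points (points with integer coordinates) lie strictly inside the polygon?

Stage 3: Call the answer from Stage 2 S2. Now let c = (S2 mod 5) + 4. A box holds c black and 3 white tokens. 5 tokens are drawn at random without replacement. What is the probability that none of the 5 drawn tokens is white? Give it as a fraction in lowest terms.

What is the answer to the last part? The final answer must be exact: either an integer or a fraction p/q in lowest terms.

1/56

Stage 1: remainder = value at the root: -7*(2)^3 + 2*(2)^2 - 5*(2)^1 + 8 = (-56) + (8) + (-10) + (8) = -50; answer -50
Stage 2: S1 = -50; d = 36; cross terms: (-28*-27 - 4*-19)=832, (4*-39 - 27*-27)=573, (27*-1 - -12*-39)=-495, (-12*36 - -37*-1)=-469, (-37*-19 - -28*36)=1711; twice the area = |2152| = 2152; area = 1076; boundary points = 8 + 1 + 1 + 1 + 1 = 12; strictly interior points = area - boundary/2 + 1 = 1071; answer 1071
Stage 3: S2 = 1071; c = 5; total draws C(8,5) = 56; favorable C(5,5) = 1; P = 1/56; answer 1/56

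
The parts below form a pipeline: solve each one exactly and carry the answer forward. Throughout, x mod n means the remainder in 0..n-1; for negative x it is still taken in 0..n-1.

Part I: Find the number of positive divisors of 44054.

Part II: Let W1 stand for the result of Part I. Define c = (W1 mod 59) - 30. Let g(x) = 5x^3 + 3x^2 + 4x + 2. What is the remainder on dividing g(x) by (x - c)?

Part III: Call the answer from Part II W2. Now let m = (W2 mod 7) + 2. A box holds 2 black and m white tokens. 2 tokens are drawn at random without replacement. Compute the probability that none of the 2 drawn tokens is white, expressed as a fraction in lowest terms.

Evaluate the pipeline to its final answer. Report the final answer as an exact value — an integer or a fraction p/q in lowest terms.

1/45

Part I: 44054 = 2 * 22027; number of divisors = (1+1) * (1+1) = 4; answer 4
Part II: W1 = 4; c = -26; remainder = value at the root: 5*(-26)^3 + 3*(-26)^2 + 4*(-26)^1 + 2 = (-87880) + (2028) + (-104) + (2) = -85954; answer -85954
Part III: W2 = -85954; m = 8; total draws C(10,2) = 45; favorable C(2,2) = 1; P = 1/45; answer 1/45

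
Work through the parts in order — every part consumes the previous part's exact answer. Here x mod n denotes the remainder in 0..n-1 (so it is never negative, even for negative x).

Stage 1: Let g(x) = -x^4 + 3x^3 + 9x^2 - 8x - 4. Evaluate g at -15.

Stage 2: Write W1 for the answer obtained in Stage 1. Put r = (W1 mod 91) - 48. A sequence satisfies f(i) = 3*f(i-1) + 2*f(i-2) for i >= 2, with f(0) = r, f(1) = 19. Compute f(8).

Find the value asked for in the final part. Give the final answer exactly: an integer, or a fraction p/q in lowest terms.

Stage 1: -1*(-15)^4 + 3*(-15)^3 + 9*(-15)^2 - 8*(-15)^1 - 4 = (-50625) + (-10125) + (2025) + (120) + (-4) = -58609; answer -58609
Stage 2: W1 = -58609; r = 38; f(2) = 3*(19) + 2*(38) = 133; iterating: f(2)=133, f(3)=437, f(4)=1577, f(5)=5605, f(6)=19969, f(7)=71117, f(8)=253289; answer 253289

253289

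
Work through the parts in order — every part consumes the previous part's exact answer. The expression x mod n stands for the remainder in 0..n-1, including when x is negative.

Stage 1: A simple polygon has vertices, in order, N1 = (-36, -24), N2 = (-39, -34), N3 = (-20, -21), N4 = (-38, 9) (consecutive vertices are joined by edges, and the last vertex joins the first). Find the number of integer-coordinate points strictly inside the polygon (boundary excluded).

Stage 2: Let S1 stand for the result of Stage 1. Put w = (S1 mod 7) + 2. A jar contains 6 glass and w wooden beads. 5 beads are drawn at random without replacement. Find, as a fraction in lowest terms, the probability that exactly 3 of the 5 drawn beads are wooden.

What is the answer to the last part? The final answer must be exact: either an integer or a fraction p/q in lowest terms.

Stage 1: cross terms: (-36*-34 - -39*-24)=288, (-39*-21 - -20*-34)=139, (-20*9 - -38*-21)=-978, (-38*-24 - -36*9)=1236; twice the area = |685| = 685; area = 685/2; boundary points = 1 + 1 + 6 + 1 = 9; strictly interior points = area - boundary/2 + 1 = 339; answer 339
Stage 2: S1 = 339; w = 5; total draws C(11,5) = 462; favorable C(5,3)*C(6,2) = 150; P = 25/77; answer 25/77

25/77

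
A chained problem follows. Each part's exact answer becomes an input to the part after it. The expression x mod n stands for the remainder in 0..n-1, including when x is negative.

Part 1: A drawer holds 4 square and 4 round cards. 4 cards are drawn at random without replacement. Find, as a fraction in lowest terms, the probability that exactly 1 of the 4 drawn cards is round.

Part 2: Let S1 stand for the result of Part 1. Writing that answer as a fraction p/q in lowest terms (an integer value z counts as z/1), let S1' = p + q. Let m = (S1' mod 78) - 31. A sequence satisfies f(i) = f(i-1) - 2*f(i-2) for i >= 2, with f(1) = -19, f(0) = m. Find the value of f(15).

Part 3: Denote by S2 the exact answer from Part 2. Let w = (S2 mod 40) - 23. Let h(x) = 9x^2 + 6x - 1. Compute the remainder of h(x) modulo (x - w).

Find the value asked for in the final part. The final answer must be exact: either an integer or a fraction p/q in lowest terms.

1367

Part 1: total draws C(8,4) = 70; favorable C(4,1)*C(4,3) = 16; P = 8/35; answer 8/35
Part 2: S1 = 8/35; threaded value p + q = 43; m = 12; f(2) = 1*(-19) - 2*(12) = -43; iterating: f(2)=-43, f(3)=-5, f(4)=81, f(5)=91, f(6)=-71, f(7)=-253, f(8)=-111, f(9)=395, f(10)=617, f(11)=-173, f(12)=-1407, f(13)=-1061, f(14)=1753, f(15)=3875; answer 3875
Part 3: S2 = 3875; w = 12; remainder = value at the root: 9*(12)^2 + 6*(12)^1 - 1 = (1296) + (72) + (-1) = 1367; answer 1367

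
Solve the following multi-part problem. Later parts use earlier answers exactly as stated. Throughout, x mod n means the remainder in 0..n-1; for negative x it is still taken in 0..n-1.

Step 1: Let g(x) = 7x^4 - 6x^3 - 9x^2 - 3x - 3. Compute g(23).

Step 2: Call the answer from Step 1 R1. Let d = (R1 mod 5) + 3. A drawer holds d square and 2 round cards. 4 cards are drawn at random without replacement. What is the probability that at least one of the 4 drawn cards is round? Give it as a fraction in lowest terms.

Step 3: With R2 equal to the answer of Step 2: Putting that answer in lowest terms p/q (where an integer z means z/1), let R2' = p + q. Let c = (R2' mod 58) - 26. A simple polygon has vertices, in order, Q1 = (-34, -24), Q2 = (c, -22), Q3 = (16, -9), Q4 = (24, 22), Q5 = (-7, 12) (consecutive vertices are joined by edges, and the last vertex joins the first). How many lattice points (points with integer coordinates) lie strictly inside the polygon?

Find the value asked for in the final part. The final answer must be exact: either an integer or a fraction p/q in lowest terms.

Step 1: 7*(23)^4 - 6*(23)^3 - 9*(23)^2 - 3*(23)^1 - 3 = (1958887) + (-73002) + (-4761) + (-69) + (-3) = 1881052; answer 1881052
Step 2: R1 = 1881052; d = 5; total draws C(7,4) = 35; complement C(5,4) = 5; favorable 35 - 5 = 30; P = 6/7; answer 6/7
Step 3: R2 = 6/7; threaded value p + q = 13; c = -13; cross terms: (-34*-22 - -13*-24)=436, (-13*-9 - 16*-22)=469, (16*22 - 24*-9)=568, (24*12 - -7*22)=442, (-7*-24 - -34*12)=576; twice the area = |2491| = 2491; area = 2491/2; boundary points = 1 + 1 + 1 + 1 + 9 = 13; strictly interior points = area - boundary/2 + 1 = 1240; answer 1240

1240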